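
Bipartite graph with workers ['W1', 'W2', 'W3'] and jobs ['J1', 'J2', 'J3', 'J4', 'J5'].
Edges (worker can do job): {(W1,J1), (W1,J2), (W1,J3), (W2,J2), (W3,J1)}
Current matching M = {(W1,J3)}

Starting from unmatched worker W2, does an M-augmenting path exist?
Yes: W2 → J2

An M-augmenting path alternates non-matching / matching edges, starting and ending at unmatched vertices.
Path: W2 → J2
(J2 is unmatched in M, so the path is augmenting.)
Flipping edges along this path would increase |M| from 1 to 2.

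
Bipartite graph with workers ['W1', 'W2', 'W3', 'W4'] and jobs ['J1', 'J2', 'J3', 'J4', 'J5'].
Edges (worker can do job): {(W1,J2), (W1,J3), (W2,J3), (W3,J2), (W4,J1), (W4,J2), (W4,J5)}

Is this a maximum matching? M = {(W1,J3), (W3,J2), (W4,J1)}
Yes, size 3 is maximum

Proposed matching has size 3.
Maximum matching size for this graph: 3.

This is a maximum matching.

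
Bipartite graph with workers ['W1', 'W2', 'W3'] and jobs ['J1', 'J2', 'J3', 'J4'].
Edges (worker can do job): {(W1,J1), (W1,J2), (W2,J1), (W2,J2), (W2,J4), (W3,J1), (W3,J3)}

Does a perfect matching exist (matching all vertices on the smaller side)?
Yes, perfect matching exists (size 3)

Perfect matching: {(W1,J2), (W2,J4), (W3,J1)}
All 3 vertices on the smaller side are matched.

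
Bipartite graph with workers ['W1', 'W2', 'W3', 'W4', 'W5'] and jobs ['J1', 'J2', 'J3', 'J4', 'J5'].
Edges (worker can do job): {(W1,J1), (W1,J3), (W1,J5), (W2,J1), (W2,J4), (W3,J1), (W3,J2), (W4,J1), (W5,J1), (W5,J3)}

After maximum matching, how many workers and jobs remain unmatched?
Unmatched: 0 workers, 0 jobs

Maximum matching size: 5
Workers: 5 total, 5 matched, 0 unmatched
Jobs: 5 total, 5 matched, 0 unmatched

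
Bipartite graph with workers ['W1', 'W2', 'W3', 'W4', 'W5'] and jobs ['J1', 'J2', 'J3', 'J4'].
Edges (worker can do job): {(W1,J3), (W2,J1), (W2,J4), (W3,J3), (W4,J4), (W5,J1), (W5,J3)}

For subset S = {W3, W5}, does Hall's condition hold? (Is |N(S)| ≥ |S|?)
Yes: |N(S)| = 2, |S| = 2

Subset S = {W3, W5}
Neighbors N(S) = {J1, J3}

|N(S)| = 2, |S| = 2
Hall's condition: |N(S)| ≥ |S| is satisfied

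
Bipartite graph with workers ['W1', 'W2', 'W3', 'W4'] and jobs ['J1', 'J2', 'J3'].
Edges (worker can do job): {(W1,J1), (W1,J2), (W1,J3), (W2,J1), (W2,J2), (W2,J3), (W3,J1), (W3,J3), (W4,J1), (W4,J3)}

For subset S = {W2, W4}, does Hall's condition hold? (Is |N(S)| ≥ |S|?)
Yes: |N(S)| = 3, |S| = 2

Subset S = {W2, W4}
Neighbors N(S) = {J1, J2, J3}

|N(S)| = 3, |S| = 2
Hall's condition: |N(S)| ≥ |S| is satisfied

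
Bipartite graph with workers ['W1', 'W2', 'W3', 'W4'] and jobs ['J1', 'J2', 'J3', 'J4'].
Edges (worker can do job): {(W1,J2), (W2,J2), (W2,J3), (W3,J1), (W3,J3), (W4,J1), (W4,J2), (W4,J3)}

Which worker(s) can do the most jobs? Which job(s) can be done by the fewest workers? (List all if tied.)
Most versatile: W4 (3 jobs); Least covered: J4 (0 workers)

Worker degrees (jobs they can do): W1:1, W2:2, W3:2, W4:3
Job degrees (workers who can do it): J1:2, J2:3, J3:3, J4:0

Maximum worker degree is 3, achieved by: W4
Minimum job degree is 0, achieved by: J4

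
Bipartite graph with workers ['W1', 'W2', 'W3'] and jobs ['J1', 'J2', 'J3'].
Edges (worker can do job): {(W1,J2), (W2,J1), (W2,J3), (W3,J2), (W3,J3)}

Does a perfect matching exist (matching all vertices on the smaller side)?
Yes, perfect matching exists (size 3)

Perfect matching: {(W1,J2), (W2,J1), (W3,J3)}
All 3 vertices on the smaller side are matched.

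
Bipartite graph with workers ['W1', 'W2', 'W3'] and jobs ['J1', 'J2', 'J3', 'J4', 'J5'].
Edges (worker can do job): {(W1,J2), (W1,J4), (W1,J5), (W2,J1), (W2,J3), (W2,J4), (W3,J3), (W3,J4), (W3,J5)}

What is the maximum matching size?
Maximum matching size = 3

Maximum matching: {(W1,J5), (W2,J4), (W3,J3)}
Size: 3

This assigns 3 workers to 3 distinct jobs.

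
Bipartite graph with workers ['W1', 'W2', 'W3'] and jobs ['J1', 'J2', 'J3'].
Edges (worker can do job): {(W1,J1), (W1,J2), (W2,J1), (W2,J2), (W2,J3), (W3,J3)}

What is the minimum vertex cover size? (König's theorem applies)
Minimum vertex cover size = 3

By König's theorem: in bipartite graphs,
min vertex cover = max matching = 3

Maximum matching has size 3, so minimum vertex cover also has size 3.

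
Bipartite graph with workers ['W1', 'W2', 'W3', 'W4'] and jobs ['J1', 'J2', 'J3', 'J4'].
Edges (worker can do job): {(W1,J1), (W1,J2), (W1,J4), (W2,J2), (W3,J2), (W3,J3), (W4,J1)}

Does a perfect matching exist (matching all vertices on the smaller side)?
Yes, perfect matching exists (size 4)

Perfect matching: {(W1,J4), (W2,J2), (W3,J3), (W4,J1)}
All 4 vertices on the smaller side are matched.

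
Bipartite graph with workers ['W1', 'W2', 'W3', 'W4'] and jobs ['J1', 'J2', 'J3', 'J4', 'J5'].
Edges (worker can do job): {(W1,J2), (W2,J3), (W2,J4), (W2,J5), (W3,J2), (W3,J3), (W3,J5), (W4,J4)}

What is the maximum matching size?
Maximum matching size = 4

Maximum matching: {(W1,J2), (W2,J5), (W3,J3), (W4,J4)}
Size: 4

This assigns 4 workers to 4 distinct jobs.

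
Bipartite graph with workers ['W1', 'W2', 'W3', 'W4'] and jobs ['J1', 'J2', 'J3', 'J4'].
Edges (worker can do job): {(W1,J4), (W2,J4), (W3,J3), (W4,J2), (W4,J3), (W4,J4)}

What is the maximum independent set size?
Maximum independent set = 5

By König's theorem:
- Min vertex cover = Max matching = 3
- Max independent set = Total vertices - Min vertex cover
- Max independent set = 8 - 3 = 5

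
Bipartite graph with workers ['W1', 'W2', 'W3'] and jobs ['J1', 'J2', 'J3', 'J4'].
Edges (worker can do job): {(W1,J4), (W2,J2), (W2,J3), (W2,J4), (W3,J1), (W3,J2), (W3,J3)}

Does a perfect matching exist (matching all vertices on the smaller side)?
Yes, perfect matching exists (size 3)

Perfect matching: {(W1,J4), (W2,J2), (W3,J3)}
All 3 vertices on the smaller side are matched.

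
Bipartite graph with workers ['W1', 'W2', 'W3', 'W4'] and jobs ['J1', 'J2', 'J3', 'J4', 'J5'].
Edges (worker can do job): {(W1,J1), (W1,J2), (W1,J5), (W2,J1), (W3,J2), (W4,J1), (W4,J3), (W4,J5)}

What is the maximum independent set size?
Maximum independent set = 5

By König's theorem:
- Min vertex cover = Max matching = 4
- Max independent set = Total vertices - Min vertex cover
- Max independent set = 9 - 4 = 5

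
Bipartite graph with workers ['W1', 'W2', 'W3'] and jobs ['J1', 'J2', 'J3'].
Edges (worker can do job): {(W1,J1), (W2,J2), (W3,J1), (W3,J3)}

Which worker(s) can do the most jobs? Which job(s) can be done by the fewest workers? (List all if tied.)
Most versatile: W3 (2 jobs); Least covered: J2, J3 (1 workers)

Worker degrees (jobs they can do): W1:1, W2:1, W3:2
Job degrees (workers who can do it): J1:2, J2:1, J3:1

Maximum worker degree is 2, achieved by: W3
Minimum job degree is 1, achieved by: J2, J3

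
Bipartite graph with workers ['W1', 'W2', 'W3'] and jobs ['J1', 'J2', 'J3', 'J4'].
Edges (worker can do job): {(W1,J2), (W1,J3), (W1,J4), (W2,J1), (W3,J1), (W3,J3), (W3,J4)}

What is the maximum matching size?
Maximum matching size = 3

Maximum matching: {(W1,J2), (W2,J1), (W3,J3)}
Size: 3

This assigns 3 workers to 3 distinct jobs.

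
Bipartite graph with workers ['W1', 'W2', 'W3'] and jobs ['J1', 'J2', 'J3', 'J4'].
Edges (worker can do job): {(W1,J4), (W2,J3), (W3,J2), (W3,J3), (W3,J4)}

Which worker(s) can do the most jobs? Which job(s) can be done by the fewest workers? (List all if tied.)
Most versatile: W3 (3 jobs); Least covered: J1 (0 workers)

Worker degrees (jobs they can do): W1:1, W2:1, W3:3
Job degrees (workers who can do it): J1:0, J2:1, J3:2, J4:2

Maximum worker degree is 3, achieved by: W3
Minimum job degree is 0, achieved by: J1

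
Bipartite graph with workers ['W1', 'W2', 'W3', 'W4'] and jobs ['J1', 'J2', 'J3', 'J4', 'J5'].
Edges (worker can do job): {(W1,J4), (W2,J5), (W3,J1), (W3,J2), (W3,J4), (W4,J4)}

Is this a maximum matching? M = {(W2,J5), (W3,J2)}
No, size 2 is not maximum

Proposed matching has size 2.
Maximum matching size for this graph: 3.

This is NOT maximum - can be improved to size 3.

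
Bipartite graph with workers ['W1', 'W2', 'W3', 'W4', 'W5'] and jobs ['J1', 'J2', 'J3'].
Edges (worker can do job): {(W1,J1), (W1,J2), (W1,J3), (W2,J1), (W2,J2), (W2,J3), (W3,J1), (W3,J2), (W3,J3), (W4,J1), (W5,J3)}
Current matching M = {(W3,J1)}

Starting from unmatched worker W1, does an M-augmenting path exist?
Yes: W1 → J2

An M-augmenting path alternates non-matching / matching edges, starting and ending at unmatched vertices.
Path: W1 → J2
(J2 is unmatched in M, so the path is augmenting.)
Flipping edges along this path would increase |M| from 1 to 2.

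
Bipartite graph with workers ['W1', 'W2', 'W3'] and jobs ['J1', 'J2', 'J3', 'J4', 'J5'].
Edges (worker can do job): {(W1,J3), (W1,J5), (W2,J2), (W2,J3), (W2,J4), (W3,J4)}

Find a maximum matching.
Matching: {(W1,J3), (W2,J2), (W3,J4)}

Maximum matching (size 3):
  W1 → J3
  W2 → J2
  W3 → J4

Each worker is assigned to at most one job, and each job to at most one worker.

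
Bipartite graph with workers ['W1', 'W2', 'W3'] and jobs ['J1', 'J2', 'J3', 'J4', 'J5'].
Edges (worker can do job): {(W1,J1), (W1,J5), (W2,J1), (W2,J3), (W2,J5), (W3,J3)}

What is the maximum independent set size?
Maximum independent set = 5

By König's theorem:
- Min vertex cover = Max matching = 3
- Max independent set = Total vertices - Min vertex cover
- Max independent set = 8 - 3 = 5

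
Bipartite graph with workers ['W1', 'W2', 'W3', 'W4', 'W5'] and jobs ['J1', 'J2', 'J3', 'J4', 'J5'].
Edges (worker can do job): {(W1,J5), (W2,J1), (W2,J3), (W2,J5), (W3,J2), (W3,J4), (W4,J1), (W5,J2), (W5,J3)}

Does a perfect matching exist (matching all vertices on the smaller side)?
Yes, perfect matching exists (size 5)

Perfect matching: {(W1,J5), (W2,J3), (W3,J4), (W4,J1), (W5,J2)}
All 5 vertices on the smaller side are matched.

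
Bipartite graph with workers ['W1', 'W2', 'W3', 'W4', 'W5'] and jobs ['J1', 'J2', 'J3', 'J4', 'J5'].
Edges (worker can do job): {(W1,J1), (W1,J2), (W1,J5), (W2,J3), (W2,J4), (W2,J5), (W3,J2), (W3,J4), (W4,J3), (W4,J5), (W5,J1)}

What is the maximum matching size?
Maximum matching size = 5

Maximum matching: {(W1,J5), (W2,J4), (W3,J2), (W4,J3), (W5,J1)}
Size: 5

This assigns 5 workers to 5 distinct jobs.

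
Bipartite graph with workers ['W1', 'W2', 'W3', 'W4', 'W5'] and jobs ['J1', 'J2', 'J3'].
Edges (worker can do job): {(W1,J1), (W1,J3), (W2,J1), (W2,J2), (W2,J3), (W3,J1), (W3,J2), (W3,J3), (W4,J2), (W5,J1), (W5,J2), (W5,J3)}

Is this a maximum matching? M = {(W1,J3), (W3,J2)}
No, size 2 is not maximum

Proposed matching has size 2.
Maximum matching size for this graph: 3.

This is NOT maximum - can be improved to size 3.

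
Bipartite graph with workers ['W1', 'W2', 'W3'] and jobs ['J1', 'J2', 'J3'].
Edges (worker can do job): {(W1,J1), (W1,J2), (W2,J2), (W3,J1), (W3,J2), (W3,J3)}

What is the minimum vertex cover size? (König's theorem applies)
Minimum vertex cover size = 3

By König's theorem: in bipartite graphs,
min vertex cover = max matching = 3

Maximum matching has size 3, so minimum vertex cover also has size 3.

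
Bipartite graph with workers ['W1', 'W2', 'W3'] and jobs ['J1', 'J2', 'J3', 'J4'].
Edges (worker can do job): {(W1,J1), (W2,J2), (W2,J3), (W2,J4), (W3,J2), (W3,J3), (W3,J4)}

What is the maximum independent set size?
Maximum independent set = 4

By König's theorem:
- Min vertex cover = Max matching = 3
- Max independent set = Total vertices - Min vertex cover
- Max independent set = 7 - 3 = 4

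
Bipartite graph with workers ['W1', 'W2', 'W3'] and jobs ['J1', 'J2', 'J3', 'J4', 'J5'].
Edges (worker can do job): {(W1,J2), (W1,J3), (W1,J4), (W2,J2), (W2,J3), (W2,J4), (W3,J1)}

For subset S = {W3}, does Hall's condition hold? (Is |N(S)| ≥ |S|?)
Yes: |N(S)| = 1, |S| = 1

Subset S = {W3}
Neighbors N(S) = {J1}

|N(S)| = 1, |S| = 1
Hall's condition: |N(S)| ≥ |S| is satisfied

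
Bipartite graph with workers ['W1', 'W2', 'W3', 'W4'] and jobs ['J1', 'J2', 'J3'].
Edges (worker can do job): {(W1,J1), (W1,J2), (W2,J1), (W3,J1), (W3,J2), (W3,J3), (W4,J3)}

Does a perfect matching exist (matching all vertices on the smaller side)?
Yes, perfect matching exists (size 3)

Perfect matching: {(W1,J2), (W3,J1), (W4,J3)}
All 3 vertices on the smaller side are matched.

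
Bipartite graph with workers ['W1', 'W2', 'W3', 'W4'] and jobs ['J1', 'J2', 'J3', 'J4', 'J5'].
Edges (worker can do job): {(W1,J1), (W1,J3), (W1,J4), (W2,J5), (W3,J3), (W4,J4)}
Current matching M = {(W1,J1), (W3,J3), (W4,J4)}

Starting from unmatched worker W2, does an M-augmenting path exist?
Yes: W2 → J5

An M-augmenting path alternates non-matching / matching edges, starting and ending at unmatched vertices.
Path: W2 → J5
(J5 is unmatched in M, so the path is augmenting.)
Flipping edges along this path would increase |M| from 3 to 4.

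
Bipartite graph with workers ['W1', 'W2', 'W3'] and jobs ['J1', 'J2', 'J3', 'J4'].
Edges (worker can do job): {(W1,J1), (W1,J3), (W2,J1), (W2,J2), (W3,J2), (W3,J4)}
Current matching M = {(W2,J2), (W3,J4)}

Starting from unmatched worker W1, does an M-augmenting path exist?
Yes: W1 → J1

An M-augmenting path alternates non-matching / matching edges, starting and ending at unmatched vertices.
Path: W1 → J1
(J1 is unmatched in M, so the path is augmenting.)
Flipping edges along this path would increase |M| from 2 to 3.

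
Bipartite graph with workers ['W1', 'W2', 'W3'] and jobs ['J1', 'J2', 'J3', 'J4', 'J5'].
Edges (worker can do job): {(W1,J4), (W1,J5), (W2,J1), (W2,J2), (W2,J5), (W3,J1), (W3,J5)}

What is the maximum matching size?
Maximum matching size = 3

Maximum matching: {(W1,J5), (W2,J2), (W3,J1)}
Size: 3

This assigns 3 workers to 3 distinct jobs.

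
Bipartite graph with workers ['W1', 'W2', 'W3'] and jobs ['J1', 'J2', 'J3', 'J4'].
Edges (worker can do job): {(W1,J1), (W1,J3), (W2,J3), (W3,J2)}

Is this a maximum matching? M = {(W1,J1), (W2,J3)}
No, size 2 is not maximum

Proposed matching has size 2.
Maximum matching size for this graph: 3.

This is NOT maximum - can be improved to size 3.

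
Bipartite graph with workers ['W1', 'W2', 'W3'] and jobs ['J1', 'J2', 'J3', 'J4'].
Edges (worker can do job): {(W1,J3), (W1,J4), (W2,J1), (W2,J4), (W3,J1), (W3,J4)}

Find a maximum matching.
Matching: {(W1,J3), (W2,J4), (W3,J1)}

Maximum matching (size 3):
  W1 → J3
  W2 → J4
  W3 → J1

Each worker is assigned to at most one job, and each job to at most one worker.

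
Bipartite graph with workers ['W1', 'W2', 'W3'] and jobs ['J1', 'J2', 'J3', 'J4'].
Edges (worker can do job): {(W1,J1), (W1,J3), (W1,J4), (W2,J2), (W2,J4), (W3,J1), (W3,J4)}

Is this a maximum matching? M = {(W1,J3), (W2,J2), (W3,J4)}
Yes, size 3 is maximum

Proposed matching has size 3.
Maximum matching size for this graph: 3.

This is a maximum matching.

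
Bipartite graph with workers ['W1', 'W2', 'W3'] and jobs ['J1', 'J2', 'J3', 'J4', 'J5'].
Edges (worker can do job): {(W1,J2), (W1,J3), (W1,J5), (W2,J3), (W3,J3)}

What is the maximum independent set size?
Maximum independent set = 6

By König's theorem:
- Min vertex cover = Max matching = 2
- Max independent set = Total vertices - Min vertex cover
- Max independent set = 8 - 2 = 6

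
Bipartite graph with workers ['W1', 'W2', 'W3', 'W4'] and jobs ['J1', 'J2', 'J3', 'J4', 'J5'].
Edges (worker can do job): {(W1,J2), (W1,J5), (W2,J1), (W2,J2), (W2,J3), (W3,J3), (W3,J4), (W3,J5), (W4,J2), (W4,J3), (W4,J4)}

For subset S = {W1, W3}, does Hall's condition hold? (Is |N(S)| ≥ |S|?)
Yes: |N(S)| = 4, |S| = 2

Subset S = {W1, W3}
Neighbors N(S) = {J2, J3, J4, J5}

|N(S)| = 4, |S| = 2
Hall's condition: |N(S)| ≥ |S| is satisfied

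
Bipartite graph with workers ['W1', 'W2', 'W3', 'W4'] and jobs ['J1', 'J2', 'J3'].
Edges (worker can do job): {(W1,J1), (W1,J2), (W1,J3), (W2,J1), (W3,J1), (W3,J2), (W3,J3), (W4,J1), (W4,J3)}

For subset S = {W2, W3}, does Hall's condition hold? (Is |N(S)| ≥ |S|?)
Yes: |N(S)| = 3, |S| = 2

Subset S = {W2, W3}
Neighbors N(S) = {J1, J2, J3}

|N(S)| = 3, |S| = 2
Hall's condition: |N(S)| ≥ |S| is satisfied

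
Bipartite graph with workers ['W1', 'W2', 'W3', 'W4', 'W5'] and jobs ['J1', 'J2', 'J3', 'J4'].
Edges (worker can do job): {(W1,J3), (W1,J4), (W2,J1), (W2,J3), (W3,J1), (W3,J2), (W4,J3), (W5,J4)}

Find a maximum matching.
Matching: {(W2,J1), (W3,J2), (W4,J3), (W5,J4)}

Maximum matching (size 4):
  W2 → J1
  W3 → J2
  W4 → J3
  W5 → J4

Each worker is assigned to at most one job, and each job to at most one worker.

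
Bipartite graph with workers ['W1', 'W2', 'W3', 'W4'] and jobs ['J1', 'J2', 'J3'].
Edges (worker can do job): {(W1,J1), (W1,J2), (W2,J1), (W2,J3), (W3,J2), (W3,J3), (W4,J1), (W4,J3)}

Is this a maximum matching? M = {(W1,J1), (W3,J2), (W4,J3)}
Yes, size 3 is maximum

Proposed matching has size 3.
Maximum matching size for this graph: 3.

This is a maximum matching.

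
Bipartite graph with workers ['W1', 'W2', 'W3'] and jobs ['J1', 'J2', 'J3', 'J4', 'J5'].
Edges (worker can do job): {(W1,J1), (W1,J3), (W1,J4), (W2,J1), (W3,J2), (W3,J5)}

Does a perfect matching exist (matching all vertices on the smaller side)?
Yes, perfect matching exists (size 3)

Perfect matching: {(W1,J3), (W2,J1), (W3,J5)}
All 3 vertices on the smaller side are matched.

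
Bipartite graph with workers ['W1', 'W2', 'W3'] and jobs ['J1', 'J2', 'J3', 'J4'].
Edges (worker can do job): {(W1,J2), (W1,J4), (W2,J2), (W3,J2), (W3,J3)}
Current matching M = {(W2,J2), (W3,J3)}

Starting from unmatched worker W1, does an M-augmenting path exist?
Yes: W1 → J4

An M-augmenting path alternates non-matching / matching edges, starting and ending at unmatched vertices.
Path: W1 → J4
(J4 is unmatched in M, so the path is augmenting.)
Flipping edges along this path would increase |M| from 2 to 3.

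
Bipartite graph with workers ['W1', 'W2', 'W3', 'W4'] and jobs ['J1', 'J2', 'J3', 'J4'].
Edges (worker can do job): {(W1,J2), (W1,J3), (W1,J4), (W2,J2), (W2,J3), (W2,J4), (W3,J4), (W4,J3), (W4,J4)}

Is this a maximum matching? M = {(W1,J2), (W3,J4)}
No, size 2 is not maximum

Proposed matching has size 2.
Maximum matching size for this graph: 3.

This is NOT maximum - can be improved to size 3.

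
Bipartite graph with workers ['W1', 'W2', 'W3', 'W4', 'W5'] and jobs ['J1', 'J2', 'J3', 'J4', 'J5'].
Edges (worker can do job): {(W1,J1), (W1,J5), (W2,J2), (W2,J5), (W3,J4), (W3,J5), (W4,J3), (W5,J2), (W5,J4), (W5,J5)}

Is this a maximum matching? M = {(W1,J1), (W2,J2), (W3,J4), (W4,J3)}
No, size 4 is not maximum

Proposed matching has size 4.
Maximum matching size for this graph: 5.

This is NOT maximum - can be improved to size 5.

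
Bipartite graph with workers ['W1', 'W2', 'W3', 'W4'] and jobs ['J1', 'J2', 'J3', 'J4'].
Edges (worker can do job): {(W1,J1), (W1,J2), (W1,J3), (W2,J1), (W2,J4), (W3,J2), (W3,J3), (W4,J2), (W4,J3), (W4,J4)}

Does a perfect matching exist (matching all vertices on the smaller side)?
Yes, perfect matching exists (size 4)

Perfect matching: {(W1,J1), (W2,J4), (W3,J3), (W4,J2)}
All 4 vertices on the smaller side are matched.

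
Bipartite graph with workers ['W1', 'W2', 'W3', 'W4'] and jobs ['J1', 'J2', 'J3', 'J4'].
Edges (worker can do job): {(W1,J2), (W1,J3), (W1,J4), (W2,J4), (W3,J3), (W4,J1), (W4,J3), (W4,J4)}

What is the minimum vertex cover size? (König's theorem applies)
Minimum vertex cover size = 4

By König's theorem: in bipartite graphs,
min vertex cover = max matching = 4

Maximum matching has size 4, so minimum vertex cover also has size 4.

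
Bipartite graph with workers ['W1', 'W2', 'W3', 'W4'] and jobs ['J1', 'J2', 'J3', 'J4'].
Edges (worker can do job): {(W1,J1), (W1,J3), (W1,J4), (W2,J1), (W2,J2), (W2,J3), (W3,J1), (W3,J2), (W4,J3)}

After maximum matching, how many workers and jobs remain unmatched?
Unmatched: 0 workers, 0 jobs

Maximum matching size: 4
Workers: 4 total, 4 matched, 0 unmatched
Jobs: 4 total, 4 matched, 0 unmatched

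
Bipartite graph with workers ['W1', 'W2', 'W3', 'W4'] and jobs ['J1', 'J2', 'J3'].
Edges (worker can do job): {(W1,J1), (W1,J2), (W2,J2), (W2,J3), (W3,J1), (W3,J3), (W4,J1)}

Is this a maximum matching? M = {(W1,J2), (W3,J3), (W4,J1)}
Yes, size 3 is maximum

Proposed matching has size 3.
Maximum matching size for this graph: 3.

This is a maximum matching.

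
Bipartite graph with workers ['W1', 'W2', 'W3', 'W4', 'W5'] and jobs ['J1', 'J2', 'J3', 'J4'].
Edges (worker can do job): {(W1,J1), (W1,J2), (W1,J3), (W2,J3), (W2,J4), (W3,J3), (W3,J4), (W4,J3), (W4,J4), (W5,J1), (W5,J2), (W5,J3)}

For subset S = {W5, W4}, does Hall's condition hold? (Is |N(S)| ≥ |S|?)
Yes: |N(S)| = 4, |S| = 2

Subset S = {W5, W4}
Neighbors N(S) = {J1, J2, J3, J4}

|N(S)| = 4, |S| = 2
Hall's condition: |N(S)| ≥ |S| is satisfied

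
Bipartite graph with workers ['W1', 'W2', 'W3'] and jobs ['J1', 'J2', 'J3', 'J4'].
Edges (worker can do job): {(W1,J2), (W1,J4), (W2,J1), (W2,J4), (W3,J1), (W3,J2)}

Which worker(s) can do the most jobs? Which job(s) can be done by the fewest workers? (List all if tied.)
Most versatile: W1, W2, W3 (2 jobs); Least covered: J3 (0 workers)

Worker degrees (jobs they can do): W1:2, W2:2, W3:2
Job degrees (workers who can do it): J1:2, J2:2, J3:0, J4:2

Maximum worker degree is 2, achieved by: W1, W2, W3
Minimum job degree is 0, achieved by: J3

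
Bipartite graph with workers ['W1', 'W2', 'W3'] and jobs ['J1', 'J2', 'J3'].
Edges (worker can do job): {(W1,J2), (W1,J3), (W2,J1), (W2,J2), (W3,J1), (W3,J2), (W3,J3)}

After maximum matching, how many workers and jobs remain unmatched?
Unmatched: 0 workers, 0 jobs

Maximum matching size: 3
Workers: 3 total, 3 matched, 0 unmatched
Jobs: 3 total, 3 matched, 0 unmatched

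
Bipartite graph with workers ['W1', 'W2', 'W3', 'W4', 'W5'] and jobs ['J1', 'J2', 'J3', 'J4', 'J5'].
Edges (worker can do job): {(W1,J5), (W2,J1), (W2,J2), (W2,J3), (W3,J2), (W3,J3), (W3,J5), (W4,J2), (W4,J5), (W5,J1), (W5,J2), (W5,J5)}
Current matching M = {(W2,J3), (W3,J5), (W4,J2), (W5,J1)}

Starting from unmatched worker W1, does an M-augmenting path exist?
No augmenting path from W1

Alternating search from W1 reaches jobs: {J1, J2, J3, J5}.
Every reachable job is already matched in M, and following those matched edges back to workers exposes no further unvisited jobs.
No M-augmenting path from W1 exists.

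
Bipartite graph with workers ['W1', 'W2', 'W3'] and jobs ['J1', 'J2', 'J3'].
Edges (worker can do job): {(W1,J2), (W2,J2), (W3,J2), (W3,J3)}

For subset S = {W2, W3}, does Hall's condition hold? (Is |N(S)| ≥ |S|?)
Yes: |N(S)| = 2, |S| = 2

Subset S = {W2, W3}
Neighbors N(S) = {J2, J3}

|N(S)| = 2, |S| = 2
Hall's condition: |N(S)| ≥ |S| is satisfied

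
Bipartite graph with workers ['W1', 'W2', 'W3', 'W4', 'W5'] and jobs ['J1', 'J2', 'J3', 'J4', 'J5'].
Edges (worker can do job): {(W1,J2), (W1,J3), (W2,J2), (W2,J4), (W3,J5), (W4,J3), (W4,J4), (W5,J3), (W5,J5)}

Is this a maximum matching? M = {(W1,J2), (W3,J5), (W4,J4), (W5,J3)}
Yes, size 4 is maximum

Proposed matching has size 4.
Maximum matching size for this graph: 4.

This is a maximum matching.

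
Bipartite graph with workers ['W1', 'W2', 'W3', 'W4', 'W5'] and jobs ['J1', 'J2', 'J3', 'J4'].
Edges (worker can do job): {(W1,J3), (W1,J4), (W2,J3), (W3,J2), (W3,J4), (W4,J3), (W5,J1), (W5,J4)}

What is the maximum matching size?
Maximum matching size = 4

Maximum matching: {(W1,J4), (W3,J2), (W4,J3), (W5,J1)}
Size: 4

This assigns 4 workers to 4 distinct jobs.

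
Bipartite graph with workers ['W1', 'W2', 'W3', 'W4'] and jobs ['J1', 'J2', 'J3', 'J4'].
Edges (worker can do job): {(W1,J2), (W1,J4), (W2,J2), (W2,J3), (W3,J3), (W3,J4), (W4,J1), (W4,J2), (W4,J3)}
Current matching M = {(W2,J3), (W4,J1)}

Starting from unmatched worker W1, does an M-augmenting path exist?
Yes: W1 → J2

An M-augmenting path alternates non-matching / matching edges, starting and ending at unmatched vertices.
Path: W1 → J2
(J2 is unmatched in M, so the path is augmenting.)
Flipping edges along this path would increase |M| from 2 to 3.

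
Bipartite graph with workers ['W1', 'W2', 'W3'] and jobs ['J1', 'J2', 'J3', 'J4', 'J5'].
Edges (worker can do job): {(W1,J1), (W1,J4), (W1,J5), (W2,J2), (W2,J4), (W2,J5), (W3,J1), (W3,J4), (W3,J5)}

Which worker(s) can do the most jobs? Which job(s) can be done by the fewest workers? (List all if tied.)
Most versatile: W1, W2, W3 (3 jobs); Least covered: J3 (0 workers)

Worker degrees (jobs they can do): W1:3, W2:3, W3:3
Job degrees (workers who can do it): J1:2, J2:1, J3:0, J4:3, J5:3

Maximum worker degree is 3, achieved by: W1, W2, W3
Minimum job degree is 0, achieved by: J3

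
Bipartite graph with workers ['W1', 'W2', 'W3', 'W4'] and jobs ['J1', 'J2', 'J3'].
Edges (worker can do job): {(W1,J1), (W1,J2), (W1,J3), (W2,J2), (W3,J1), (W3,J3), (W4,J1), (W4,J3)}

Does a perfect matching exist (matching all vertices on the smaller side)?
Yes, perfect matching exists (size 3)

Perfect matching: {(W1,J2), (W3,J1), (W4,J3)}
All 3 vertices on the smaller side are matched.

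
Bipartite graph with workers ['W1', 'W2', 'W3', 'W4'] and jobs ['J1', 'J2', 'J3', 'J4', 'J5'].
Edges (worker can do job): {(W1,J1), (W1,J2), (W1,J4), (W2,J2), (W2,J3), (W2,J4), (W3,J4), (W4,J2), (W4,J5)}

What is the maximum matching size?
Maximum matching size = 4

Maximum matching: {(W1,J1), (W2,J3), (W3,J4), (W4,J5)}
Size: 4

This assigns 4 workers to 4 distinct jobs.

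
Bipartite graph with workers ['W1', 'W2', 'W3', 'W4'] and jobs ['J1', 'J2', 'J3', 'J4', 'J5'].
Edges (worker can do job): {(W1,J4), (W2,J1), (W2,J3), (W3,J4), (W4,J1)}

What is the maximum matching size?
Maximum matching size = 3

Maximum matching: {(W2,J3), (W3,J4), (W4,J1)}
Size: 3

This assigns 3 workers to 3 distinct jobs.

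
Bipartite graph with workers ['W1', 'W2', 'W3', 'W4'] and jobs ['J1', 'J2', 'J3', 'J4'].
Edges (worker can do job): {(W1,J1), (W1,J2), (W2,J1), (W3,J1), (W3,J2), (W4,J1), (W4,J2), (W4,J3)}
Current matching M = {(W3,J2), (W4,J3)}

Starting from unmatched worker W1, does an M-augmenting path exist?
Yes: W1 → J1

An M-augmenting path alternates non-matching / matching edges, starting and ending at unmatched vertices.
Path: W1 → J1
(J1 is unmatched in M, so the path is augmenting.)
Flipping edges along this path would increase |M| from 2 to 3.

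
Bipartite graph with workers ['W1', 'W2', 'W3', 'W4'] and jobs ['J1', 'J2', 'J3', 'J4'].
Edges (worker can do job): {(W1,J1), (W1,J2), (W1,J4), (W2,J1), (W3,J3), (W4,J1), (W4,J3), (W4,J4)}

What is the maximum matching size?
Maximum matching size = 4

Maximum matching: {(W1,J2), (W2,J1), (W3,J3), (W4,J4)}
Size: 4

This assigns 4 workers to 4 distinct jobs.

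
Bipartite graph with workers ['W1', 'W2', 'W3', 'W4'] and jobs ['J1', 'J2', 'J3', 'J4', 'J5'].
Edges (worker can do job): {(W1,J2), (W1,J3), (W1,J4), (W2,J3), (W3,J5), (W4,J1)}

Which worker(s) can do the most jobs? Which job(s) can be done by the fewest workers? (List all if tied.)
Most versatile: W1 (3 jobs); Least covered: J1, J2, J4, J5 (1 workers)

Worker degrees (jobs they can do): W1:3, W2:1, W3:1, W4:1
Job degrees (workers who can do it): J1:1, J2:1, J3:2, J4:1, J5:1

Maximum worker degree is 3, achieved by: W1
Minimum job degree is 1, achieved by: J1, J2, J4, J5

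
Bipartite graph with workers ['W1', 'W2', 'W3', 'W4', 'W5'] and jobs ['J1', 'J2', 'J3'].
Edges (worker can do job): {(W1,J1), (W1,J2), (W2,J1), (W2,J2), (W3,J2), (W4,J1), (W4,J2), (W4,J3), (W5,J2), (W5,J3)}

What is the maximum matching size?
Maximum matching size = 3

Maximum matching: {(W3,J2), (W4,J1), (W5,J3)}
Size: 3

This assigns 3 workers to 3 distinct jobs.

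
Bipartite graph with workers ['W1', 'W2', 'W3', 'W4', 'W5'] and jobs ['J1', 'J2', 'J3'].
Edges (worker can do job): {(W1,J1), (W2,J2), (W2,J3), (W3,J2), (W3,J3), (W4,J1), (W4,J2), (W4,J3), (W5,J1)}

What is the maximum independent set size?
Maximum independent set = 5

By König's theorem:
- Min vertex cover = Max matching = 3
- Max independent set = Total vertices - Min vertex cover
- Max independent set = 8 - 3 = 5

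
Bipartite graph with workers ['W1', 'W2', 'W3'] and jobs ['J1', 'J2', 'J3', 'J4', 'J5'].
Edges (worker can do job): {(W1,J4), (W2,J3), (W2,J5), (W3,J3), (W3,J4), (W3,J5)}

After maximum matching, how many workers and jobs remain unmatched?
Unmatched: 0 workers, 2 jobs

Maximum matching size: 3
Workers: 3 total, 3 matched, 0 unmatched
Jobs: 5 total, 3 matched, 2 unmatched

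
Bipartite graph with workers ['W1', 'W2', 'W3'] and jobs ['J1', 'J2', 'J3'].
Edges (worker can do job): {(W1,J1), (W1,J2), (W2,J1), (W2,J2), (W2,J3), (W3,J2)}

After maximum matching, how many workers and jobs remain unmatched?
Unmatched: 0 workers, 0 jobs

Maximum matching size: 3
Workers: 3 total, 3 matched, 0 unmatched
Jobs: 3 total, 3 matched, 0 unmatched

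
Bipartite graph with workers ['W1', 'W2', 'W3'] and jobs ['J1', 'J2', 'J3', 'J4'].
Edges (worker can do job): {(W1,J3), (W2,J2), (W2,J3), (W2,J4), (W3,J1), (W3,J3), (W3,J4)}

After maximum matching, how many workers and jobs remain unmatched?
Unmatched: 0 workers, 1 jobs

Maximum matching size: 3
Workers: 3 total, 3 matched, 0 unmatched
Jobs: 4 total, 3 matched, 1 unmatched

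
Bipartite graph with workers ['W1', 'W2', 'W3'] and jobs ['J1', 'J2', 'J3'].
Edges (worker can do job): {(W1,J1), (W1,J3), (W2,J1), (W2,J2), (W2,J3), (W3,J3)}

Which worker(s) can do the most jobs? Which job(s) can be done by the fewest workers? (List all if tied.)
Most versatile: W2 (3 jobs); Least covered: J2 (1 workers)

Worker degrees (jobs they can do): W1:2, W2:3, W3:1
Job degrees (workers who can do it): J1:2, J2:1, J3:3

Maximum worker degree is 3, achieved by: W2
Minimum job degree is 1, achieved by: J2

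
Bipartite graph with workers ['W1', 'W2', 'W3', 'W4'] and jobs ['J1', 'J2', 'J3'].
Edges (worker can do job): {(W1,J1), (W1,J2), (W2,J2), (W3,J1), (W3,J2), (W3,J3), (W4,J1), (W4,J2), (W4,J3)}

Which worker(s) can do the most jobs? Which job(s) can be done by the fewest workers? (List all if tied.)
Most versatile: W3, W4 (3 jobs); Least covered: J3 (2 workers)

Worker degrees (jobs they can do): W1:2, W2:1, W3:3, W4:3
Job degrees (workers who can do it): J1:3, J2:4, J3:2

Maximum worker degree is 3, achieved by: W3, W4
Minimum job degree is 2, achieved by: J3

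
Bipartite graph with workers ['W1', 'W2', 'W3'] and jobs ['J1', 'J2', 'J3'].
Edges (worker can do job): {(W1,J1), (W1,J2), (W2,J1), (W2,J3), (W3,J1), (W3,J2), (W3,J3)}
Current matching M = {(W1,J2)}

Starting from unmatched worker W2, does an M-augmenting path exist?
Yes: W2 → J3

An M-augmenting path alternates non-matching / matching edges, starting and ending at unmatched vertices.
Path: W2 → J3
(J3 is unmatched in M, so the path is augmenting.)
Flipping edges along this path would increase |M| from 1 to 2.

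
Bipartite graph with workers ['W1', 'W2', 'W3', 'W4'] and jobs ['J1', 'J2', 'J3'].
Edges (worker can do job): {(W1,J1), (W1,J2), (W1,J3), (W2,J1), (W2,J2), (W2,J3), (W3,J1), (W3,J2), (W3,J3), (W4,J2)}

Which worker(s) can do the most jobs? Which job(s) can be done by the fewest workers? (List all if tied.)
Most versatile: W1, W2, W3 (3 jobs); Least covered: J1, J3 (3 workers)

Worker degrees (jobs they can do): W1:3, W2:3, W3:3, W4:1
Job degrees (workers who can do it): J1:3, J2:4, J3:3

Maximum worker degree is 3, achieved by: W1, W2, W3
Minimum job degree is 3, achieved by: J1, J3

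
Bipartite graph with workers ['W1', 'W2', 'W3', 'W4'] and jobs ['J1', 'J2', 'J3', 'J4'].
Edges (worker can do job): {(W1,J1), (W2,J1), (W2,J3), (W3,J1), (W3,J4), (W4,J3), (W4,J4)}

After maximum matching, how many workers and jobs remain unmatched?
Unmatched: 1 workers, 1 jobs

Maximum matching size: 3
Workers: 4 total, 3 matched, 1 unmatched
Jobs: 4 total, 3 matched, 1 unmatched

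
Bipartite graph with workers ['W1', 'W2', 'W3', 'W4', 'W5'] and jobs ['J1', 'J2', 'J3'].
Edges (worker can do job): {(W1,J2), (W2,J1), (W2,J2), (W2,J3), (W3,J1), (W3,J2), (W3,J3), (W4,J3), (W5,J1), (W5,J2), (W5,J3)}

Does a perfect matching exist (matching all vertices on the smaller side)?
Yes, perfect matching exists (size 3)

Perfect matching: {(W3,J1), (W4,J3), (W5,J2)}
All 3 vertices on the smaller side are matched.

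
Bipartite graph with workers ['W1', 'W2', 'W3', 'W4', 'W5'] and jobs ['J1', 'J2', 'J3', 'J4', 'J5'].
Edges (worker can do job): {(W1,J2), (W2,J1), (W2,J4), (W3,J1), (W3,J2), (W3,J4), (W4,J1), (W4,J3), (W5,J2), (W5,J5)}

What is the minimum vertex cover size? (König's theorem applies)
Minimum vertex cover size = 5

By König's theorem: in bipartite graphs,
min vertex cover = max matching = 5

Maximum matching has size 5, so minimum vertex cover also has size 5.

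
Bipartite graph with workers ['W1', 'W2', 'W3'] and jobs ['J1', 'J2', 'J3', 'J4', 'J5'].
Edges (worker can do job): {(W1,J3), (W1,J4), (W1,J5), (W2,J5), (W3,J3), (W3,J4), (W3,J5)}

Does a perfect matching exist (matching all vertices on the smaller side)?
Yes, perfect matching exists (size 3)

Perfect matching: {(W1,J3), (W2,J5), (W3,J4)}
All 3 vertices on the smaller side are matched.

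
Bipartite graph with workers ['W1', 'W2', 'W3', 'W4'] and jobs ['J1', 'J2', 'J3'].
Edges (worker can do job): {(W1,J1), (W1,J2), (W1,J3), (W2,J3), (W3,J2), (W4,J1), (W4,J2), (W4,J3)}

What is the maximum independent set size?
Maximum independent set = 4

By König's theorem:
- Min vertex cover = Max matching = 3
- Max independent set = Total vertices - Min vertex cover
- Max independent set = 7 - 3 = 4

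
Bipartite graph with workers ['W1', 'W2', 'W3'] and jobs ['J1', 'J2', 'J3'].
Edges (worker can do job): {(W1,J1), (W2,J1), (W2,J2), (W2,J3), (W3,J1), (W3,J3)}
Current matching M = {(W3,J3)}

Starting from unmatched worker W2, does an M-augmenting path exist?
Yes: W2 → J3 → W3 → J1

An M-augmenting path alternates non-matching / matching edges, starting and ending at unmatched vertices.
Path: W2 → J3 → W3 → J1
(J1 is unmatched in M, so the path is augmenting.)
Flipping edges along this path would increase |M| from 1 to 2.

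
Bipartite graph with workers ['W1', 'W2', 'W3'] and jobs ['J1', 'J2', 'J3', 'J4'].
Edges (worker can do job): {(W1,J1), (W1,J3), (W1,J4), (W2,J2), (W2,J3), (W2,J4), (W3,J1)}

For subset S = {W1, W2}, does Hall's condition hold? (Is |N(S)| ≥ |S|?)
Yes: |N(S)| = 4, |S| = 2

Subset S = {W1, W2}
Neighbors N(S) = {J1, J2, J3, J4}

|N(S)| = 4, |S| = 2
Hall's condition: |N(S)| ≥ |S| is satisfied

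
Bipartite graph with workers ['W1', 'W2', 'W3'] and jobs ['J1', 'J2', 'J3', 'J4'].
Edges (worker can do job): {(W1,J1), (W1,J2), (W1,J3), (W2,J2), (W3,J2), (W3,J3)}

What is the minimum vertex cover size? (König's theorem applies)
Minimum vertex cover size = 3

By König's theorem: in bipartite graphs,
min vertex cover = max matching = 3

Maximum matching has size 3, so minimum vertex cover also has size 3.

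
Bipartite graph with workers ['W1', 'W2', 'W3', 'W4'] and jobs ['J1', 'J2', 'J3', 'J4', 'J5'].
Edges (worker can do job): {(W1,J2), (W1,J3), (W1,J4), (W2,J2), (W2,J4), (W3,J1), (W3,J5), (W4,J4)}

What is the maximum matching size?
Maximum matching size = 4

Maximum matching: {(W1,J3), (W2,J2), (W3,J5), (W4,J4)}
Size: 4

This assigns 4 workers to 4 distinct jobs.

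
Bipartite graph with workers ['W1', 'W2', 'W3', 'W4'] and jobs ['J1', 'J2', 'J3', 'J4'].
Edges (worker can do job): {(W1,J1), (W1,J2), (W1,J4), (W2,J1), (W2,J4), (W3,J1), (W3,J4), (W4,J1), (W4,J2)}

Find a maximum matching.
Matching: {(W1,J2), (W3,J4), (W4,J1)}

Maximum matching (size 3):
  W1 → J2
  W3 → J4
  W4 → J1

Each worker is assigned to at most one job, and each job to at most one worker.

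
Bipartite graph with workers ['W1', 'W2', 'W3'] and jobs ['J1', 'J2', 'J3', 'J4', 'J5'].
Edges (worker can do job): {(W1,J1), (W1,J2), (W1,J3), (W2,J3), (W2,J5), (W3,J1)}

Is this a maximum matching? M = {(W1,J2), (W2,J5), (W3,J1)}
Yes, size 3 is maximum

Proposed matching has size 3.
Maximum matching size for this graph: 3.

This is a maximum matching.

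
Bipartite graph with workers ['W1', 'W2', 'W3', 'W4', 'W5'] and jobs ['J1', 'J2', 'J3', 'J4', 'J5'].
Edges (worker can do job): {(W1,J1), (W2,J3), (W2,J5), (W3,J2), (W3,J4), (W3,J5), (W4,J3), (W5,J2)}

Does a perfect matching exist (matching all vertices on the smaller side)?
Yes, perfect matching exists (size 5)

Perfect matching: {(W1,J1), (W2,J5), (W3,J4), (W4,J3), (W5,J2)}
All 5 vertices on the smaller side are matched.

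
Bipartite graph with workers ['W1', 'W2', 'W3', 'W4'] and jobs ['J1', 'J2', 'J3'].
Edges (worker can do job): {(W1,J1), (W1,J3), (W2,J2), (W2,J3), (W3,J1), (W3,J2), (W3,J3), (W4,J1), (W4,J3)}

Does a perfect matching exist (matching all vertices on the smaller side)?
Yes, perfect matching exists (size 3)

Perfect matching: {(W2,J2), (W3,J3), (W4,J1)}
All 3 vertices on the smaller side are matched.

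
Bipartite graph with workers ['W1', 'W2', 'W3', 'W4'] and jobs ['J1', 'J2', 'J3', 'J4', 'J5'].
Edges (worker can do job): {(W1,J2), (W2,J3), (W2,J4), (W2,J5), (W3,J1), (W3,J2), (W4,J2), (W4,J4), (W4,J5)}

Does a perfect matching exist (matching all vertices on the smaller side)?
Yes, perfect matching exists (size 4)

Perfect matching: {(W1,J2), (W2,J3), (W3,J1), (W4,J5)}
All 4 vertices on the smaller side are matched.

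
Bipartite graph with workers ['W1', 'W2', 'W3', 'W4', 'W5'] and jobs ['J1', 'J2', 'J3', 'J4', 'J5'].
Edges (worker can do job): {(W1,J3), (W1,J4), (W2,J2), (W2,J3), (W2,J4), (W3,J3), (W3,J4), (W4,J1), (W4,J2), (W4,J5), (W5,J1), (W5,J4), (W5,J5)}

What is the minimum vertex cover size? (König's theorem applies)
Minimum vertex cover size = 5

By König's theorem: in bipartite graphs,
min vertex cover = max matching = 5

Maximum matching has size 5, so minimum vertex cover also has size 5.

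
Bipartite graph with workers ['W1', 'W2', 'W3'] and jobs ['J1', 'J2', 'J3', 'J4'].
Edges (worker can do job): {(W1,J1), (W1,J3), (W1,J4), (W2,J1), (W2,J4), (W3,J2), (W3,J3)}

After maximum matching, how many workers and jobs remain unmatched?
Unmatched: 0 workers, 1 jobs

Maximum matching size: 3
Workers: 3 total, 3 matched, 0 unmatched
Jobs: 4 total, 3 matched, 1 unmatched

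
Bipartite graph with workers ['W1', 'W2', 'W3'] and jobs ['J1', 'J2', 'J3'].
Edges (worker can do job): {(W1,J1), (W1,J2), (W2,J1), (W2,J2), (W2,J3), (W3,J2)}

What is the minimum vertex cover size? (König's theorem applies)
Minimum vertex cover size = 3

By König's theorem: in bipartite graphs,
min vertex cover = max matching = 3

Maximum matching has size 3, so minimum vertex cover also has size 3.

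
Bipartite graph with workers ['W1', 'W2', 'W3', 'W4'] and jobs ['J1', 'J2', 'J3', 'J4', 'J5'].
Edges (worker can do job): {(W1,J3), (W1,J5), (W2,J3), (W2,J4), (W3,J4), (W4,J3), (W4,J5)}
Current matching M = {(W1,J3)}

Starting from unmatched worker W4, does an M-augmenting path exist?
Yes: W4 → J5

An M-augmenting path alternates non-matching / matching edges, starting and ending at unmatched vertices.
Path: W4 → J5
(J5 is unmatched in M, so the path is augmenting.)
Flipping edges along this path would increase |M| from 1 to 2.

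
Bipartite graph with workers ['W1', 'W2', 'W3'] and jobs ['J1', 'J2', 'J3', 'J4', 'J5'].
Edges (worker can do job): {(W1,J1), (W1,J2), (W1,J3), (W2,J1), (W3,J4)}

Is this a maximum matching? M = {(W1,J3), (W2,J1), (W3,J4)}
Yes, size 3 is maximum

Proposed matching has size 3.
Maximum matching size for this graph: 3.

This is a maximum matching.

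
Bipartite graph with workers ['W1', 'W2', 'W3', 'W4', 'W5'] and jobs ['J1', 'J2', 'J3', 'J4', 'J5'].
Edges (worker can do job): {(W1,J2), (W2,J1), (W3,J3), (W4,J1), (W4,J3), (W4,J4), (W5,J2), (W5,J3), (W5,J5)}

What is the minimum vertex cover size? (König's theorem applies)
Minimum vertex cover size = 5

By König's theorem: in bipartite graphs,
min vertex cover = max matching = 5

Maximum matching has size 5, so minimum vertex cover also has size 5.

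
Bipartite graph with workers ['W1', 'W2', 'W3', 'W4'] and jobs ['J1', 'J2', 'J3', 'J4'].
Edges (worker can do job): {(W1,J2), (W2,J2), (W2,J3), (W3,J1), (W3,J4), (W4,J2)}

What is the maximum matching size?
Maximum matching size = 3

Maximum matching: {(W2,J3), (W3,J1), (W4,J2)}
Size: 3

This assigns 3 workers to 3 distinct jobs.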